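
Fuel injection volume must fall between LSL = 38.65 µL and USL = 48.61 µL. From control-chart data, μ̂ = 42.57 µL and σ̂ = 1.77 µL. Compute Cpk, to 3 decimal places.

0.738

Cpu = (USL − μ̂) / (3σ̂) = (48.61 − 42.57) / (3 × 1.77) = 1.1375; Cpl = (μ̂ − LSL) / (3σ̂) = (42.57 − 38.65) / (3 × 1.77) = 0.7382; Cpk = min(Cpu, Cpl) = 0.7382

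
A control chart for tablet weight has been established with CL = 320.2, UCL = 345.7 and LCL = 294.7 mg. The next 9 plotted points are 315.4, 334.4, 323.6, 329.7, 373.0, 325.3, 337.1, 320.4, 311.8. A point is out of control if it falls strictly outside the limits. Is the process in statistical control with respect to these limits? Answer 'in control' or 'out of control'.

out of control

Compare each point to [294.7, 345.7]: sample 5 = 373.0 > UCL.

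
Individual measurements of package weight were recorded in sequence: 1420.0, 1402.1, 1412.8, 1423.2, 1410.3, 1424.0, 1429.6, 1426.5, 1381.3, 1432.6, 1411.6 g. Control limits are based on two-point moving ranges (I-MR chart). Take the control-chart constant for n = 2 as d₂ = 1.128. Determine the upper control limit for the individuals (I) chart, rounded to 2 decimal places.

1466.83

X̄ = (1420.0 + 1402.1 + 1412.8 + 1423.2 + 1410.3 + 1424.0 + 1429.6 + 1426.5 + 1381.3 + 1432.6 + 1411.6) / 11 = 1415.8182
Moving ranges: 17.9, 10.7, 10.4, 12.9, 13.7, 5.6, 3.1, 45.2, 51.3, 21.0; M̄R̄ = 191.8000 / 10 = 19.1800
UCL = X̄ + 3·M̄R̄/d₂ = 1415.8182 + 3 × 19.1800 / 1.128 = 1466.8288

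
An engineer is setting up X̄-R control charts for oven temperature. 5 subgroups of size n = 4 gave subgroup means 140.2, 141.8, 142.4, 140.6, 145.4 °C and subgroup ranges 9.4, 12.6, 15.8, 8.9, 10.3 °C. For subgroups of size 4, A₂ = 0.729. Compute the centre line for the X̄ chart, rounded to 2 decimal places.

142.08

X̄̄ = (140.2 + 141.8 + 142.4 + 140.6 + 145.4) / 5 = 710.4000 / 5 = 142.0800
CL = X̄̄ = 142.0800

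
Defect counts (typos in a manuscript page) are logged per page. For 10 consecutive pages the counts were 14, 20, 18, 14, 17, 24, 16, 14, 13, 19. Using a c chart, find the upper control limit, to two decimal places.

c̄ = (14 + 20 + 18 + 14 + 17 + 24 + 16 + 14 + 13 + 19) / 10 = 169 / 10 = 16.9000
UCL = c̄ + 3√c̄ = 16.9000 + 3 × √16.9000 = 16.9000 + 3 × 4.1110 = 29.2329

29.23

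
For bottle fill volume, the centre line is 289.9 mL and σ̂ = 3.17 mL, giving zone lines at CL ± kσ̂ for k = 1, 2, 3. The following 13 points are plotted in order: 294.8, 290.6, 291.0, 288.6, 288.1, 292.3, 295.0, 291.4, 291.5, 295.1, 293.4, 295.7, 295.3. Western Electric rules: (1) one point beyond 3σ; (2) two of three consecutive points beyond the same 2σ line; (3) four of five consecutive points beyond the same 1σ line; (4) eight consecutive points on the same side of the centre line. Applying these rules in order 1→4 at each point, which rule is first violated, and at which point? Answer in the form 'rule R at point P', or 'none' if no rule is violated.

Zone of each point (C = within 1σ̂, B = 1σ̂–2σ̂, A = 2σ̂–3σ̂, * = beyond 3σ̂; sign = side of CL): 1:+B, 2:+C, 3:+C, 4:-C, 5:-C, 6:+C, 7:+B, 8:+C, 9:+C, 10:+B, 11:+B, 12:+B, 13:+B
Rule 3 (four of five consecutive points beyond the same 1σ limit) is satisfied at point 13.

rule 3 at point 13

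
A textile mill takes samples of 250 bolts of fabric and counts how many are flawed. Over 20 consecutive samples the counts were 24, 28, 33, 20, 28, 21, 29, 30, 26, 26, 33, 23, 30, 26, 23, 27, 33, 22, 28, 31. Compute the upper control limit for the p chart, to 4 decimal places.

p̄ = Σdᵢ / (k·n) = 541 / (20 × 250) = 0.10820
UCL = p̄ + 3·√(p̄(1−p̄)/n) = 0.10820 + 3 × √(0.10820×0.89180/250) = 0.10820 + 3 × 0.01965 = 0.16714

0.1671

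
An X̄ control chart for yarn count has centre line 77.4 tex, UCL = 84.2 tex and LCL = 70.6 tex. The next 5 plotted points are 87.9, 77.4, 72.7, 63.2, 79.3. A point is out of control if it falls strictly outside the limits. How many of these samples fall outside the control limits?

2

Compare each point to [70.6, 84.2]: sample 1 = 87.9 > UCL; sample 4 = 63.2 < LCL.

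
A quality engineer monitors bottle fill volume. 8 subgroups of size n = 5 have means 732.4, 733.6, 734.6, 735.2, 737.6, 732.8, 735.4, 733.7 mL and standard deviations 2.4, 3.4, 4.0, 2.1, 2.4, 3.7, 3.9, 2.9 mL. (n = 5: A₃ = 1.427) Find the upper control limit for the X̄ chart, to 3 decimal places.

X̄̄ = (732.4 + 733.6 + 734.6 + 735.2 + 737.6 + 732.8 + 735.4 + 733.7) / 8 = 734.4125
s̄ = (2.4 + 3.4 + 4.0 + 2.1 + 2.4 + 3.7 + 3.9 + 2.9) / 8 = 3.1000
UCL = X̄̄ + A₃·s̄ = 734.4125 + 1.427 × 3.1000 = 738.8362

738.836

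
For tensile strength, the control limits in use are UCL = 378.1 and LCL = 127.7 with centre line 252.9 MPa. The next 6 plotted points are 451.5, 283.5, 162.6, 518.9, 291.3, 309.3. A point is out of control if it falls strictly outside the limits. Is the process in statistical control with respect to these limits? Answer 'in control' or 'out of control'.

Compare each point to [127.7, 378.1]: sample 1 = 451.5 > UCL; sample 4 = 518.9 > UCL.

out of control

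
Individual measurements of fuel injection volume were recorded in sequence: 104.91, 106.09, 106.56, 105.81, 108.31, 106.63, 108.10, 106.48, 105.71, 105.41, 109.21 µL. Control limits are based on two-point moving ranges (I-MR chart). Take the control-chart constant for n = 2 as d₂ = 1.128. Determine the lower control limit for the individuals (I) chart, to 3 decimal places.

X̄ = (104.91 + 106.09 + 106.56 + 105.81 + 108.31 + 106.63 + 108.10 + 106.48 + 105.71 + 105.41 + 109.21) / 11 = 106.6564
Moving ranges: 1.18, 0.47, 0.75, 2.50, 1.68, 1.47, 1.62, 0.77, 0.30, 3.80; M̄R̄ = 14.5400 / 10 = 1.4540
LCL = X̄ − 3·M̄R̄/d₂ = 106.6564 − 3 × 1.4540 / 1.128 = 102.7893

102.789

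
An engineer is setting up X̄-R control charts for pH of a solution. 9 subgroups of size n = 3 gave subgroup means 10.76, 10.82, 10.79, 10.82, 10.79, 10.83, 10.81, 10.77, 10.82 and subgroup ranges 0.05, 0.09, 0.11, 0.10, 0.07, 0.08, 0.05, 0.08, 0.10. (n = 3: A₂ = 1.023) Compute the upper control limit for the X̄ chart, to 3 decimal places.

X̄̄ = (10.76 + 10.82 + 10.79 + 10.82 + 10.79 + 10.83 + 10.81 + 10.77 + 10.82) / 9 = 97.2100 / 9 = 10.8011
R̄ = (0.05 + 0.09 + 0.11 + 0.10 + 0.07 + 0.08 + 0.05 + 0.08 + 0.10) / 9 = 0.7300 / 9 = 0.0811
UCL = X̄̄ + A₂·R̄ = 10.8011 + 1.023 × 0.0811 = 10.8841

10.884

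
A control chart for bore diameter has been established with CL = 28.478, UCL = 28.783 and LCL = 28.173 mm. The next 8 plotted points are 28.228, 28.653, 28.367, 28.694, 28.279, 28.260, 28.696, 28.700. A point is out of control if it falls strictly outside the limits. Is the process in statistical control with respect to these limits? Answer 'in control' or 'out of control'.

in control

All 8 points lie within [28.173, 28.783].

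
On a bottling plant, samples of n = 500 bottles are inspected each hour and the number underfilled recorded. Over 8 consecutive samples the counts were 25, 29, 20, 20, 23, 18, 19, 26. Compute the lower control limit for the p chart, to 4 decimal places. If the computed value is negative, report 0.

0.0172

p̄ = Σdᵢ / (k·n) = 180 / (8 × 500) = 0.04500
LCL = p̄ − 3·√(p̄(1−p̄)/n) = 0.04500 − 3 × 0.00927 = 0.01719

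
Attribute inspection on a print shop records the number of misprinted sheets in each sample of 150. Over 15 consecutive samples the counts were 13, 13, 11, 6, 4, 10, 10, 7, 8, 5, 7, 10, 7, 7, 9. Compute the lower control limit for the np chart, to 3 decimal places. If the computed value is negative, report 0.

p̄ = Σdᵢ / (k·n) = 127 / (15 × 150) = 0.05644
LCL = np̄ − 3·√(np̄(1−p̄)) = 8.4667 − 3 × 2.8264 = -0.0127 → 0 (negative, so LCL = 0)

0.000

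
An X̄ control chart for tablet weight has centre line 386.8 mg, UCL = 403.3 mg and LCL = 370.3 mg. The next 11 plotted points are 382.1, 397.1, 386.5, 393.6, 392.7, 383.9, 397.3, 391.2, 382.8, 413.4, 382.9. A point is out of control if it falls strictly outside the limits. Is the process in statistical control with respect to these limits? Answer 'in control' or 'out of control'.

out of control

Compare each point to [370.3, 403.3]: sample 10 = 413.4 > UCL.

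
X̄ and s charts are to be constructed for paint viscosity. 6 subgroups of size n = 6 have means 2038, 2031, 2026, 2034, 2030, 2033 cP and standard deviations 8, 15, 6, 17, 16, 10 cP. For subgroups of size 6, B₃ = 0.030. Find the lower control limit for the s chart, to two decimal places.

s̄ = (8 + 15 + 6 + 17 + 16 + 10) / 6 = 12.0000
LCL_s = B₃·s̄ = 0.030 × 12.0000 = 0.3600

0.36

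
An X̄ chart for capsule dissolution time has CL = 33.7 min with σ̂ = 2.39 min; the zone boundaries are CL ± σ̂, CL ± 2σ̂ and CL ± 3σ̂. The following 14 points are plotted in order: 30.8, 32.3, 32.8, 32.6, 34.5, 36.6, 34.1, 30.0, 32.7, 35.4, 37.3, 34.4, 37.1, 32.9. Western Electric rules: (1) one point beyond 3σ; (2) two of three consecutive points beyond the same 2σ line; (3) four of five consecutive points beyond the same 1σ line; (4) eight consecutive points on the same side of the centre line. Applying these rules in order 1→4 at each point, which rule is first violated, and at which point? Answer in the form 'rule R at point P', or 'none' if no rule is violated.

none

Zone of each point (C = within 1σ̂, B = 1σ̂–2σ̂, A = 2σ̂–3σ̂, * = beyond 3σ̂; sign = side of CL): 1:-B, 2:-C, 3:-C, 4:-C, 5:+C, 6:+B, 7:+C, 8:-B, 9:-C, 10:+C, 11:+B, 12:+C, 13:+B, 14:-C
No rule fires across all 14 points.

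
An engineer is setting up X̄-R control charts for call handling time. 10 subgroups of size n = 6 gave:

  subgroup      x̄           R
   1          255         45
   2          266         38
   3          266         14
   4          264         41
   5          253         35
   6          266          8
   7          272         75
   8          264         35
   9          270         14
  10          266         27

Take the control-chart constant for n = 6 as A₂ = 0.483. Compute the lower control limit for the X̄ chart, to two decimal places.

248.16

X̄̄ = (255 + 266 + 266 + 264 + 253 + 266 + 272 + 264 + 270 + 266) / 10 = 2642.0000 / 10 = 264.2000
R̄ = (45 + 38 + 14 + 41 + 35 + 8 + 75 + 35 + 14 + 27) / 10 = 332.0000 / 10 = 33.2000
LCL = X̄̄ − A₂·R̄ = 264.2000 − 0.483 × 33.2000 = 248.1644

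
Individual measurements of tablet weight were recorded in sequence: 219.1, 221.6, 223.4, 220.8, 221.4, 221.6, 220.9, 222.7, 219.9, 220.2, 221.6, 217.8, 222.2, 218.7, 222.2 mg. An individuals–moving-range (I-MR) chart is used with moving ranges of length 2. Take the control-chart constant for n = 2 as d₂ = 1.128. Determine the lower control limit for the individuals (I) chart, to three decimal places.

215.260

X̄ = (219.1 + 221.6 + 223.4 + 220.8 + 221.4 + 221.6 + 220.9 + 222.7 + 219.9 + 220.2 + 221.6 + 217.8 + 222.2 + 218.7 + 222.2) / 15 = 220.9400
Moving ranges: 2.5, 1.8, 2.6, 0.6, 0.2, 0.7, 1.8, 2.8, 0.3, 1.4, 3.8, 4.4, 3.5, 3.5; M̄R̄ = 29.9000 / 14 = 2.1357
LCL = X̄ − 3·M̄R̄/d₂ = 220.9400 − 3 × 2.1357 / 1.128 = 215.2599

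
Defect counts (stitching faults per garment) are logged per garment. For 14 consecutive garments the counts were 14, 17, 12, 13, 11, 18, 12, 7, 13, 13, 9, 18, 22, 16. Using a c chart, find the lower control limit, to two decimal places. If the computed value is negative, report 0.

c̄ = (14 + 17 + 12 + 13 + 11 + 18 + 12 + 7 + 13 + 13 + 9 + 18 + 22 + 16) / 14 = 195 / 14 = 13.9286
LCL = c̄ − 3√c̄ = 13.9286 − 3 × 3.7321 = 2.7323

2.73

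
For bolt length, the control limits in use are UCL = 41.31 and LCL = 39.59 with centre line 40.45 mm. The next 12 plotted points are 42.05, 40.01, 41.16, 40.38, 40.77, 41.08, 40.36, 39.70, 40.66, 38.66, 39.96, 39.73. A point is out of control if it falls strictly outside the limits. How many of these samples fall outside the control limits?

Compare each point to [39.59, 41.31]: sample 1 = 42.05 > UCL; sample 10 = 38.66 < LCL.

2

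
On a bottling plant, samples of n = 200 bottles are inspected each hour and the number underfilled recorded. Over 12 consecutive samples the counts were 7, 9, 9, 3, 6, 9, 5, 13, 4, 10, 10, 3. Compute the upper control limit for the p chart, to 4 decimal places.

0.0765

p̄ = Σdᵢ / (k·n) = 88 / (12 × 200) = 0.03667
UCL = p̄ + 3·√(p̄(1−p̄)/n) = 0.03667 + 3 × √(0.03667×0.96333/200) = 0.03667 + 3 × 0.01329 = 0.07654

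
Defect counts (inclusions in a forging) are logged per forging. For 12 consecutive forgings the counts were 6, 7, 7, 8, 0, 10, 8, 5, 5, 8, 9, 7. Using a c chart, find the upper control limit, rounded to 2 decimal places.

c̄ = (6 + 7 + 7 + 8 + 0 + 10 + 8 + 5 + 5 + 8 + 9 + 7) / 12 = 80 / 12 = 6.6667
UCL = c̄ + 3√c̄ = 6.6667 + 3 × √6.6667 = 6.6667 + 3 × 2.5820 = 14.4126

14.41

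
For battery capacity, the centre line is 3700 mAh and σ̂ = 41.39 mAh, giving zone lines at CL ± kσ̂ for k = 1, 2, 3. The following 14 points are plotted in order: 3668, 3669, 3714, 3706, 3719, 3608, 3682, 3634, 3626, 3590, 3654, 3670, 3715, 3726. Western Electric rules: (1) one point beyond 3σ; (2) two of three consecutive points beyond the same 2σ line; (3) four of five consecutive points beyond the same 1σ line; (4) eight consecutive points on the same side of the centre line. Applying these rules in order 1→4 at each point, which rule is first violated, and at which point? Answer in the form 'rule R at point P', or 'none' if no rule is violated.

Zone of each point (C = within 1σ̂, B = 1σ̂–2σ̂, A = 2σ̂–3σ̂, * = beyond 3σ̂; sign = side of CL): 1:-C, 2:-C, 3:+C, 4:+C, 5:+C, 6:-A, 7:-C, 8:-B, 9:-B, 10:-A, 11:-B, 12:-C, 13:+C, 14:+C
Rule 3 (four of five consecutive points beyond the same 1σ limit) is satisfied at point 10.

rule 3 at point 10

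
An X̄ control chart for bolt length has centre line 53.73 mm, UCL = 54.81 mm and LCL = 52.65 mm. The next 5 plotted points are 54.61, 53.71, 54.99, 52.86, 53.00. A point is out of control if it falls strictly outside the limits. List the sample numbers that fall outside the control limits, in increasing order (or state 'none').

3

Compare each point to [52.65, 54.81]: sample 3 = 54.99 > UCL.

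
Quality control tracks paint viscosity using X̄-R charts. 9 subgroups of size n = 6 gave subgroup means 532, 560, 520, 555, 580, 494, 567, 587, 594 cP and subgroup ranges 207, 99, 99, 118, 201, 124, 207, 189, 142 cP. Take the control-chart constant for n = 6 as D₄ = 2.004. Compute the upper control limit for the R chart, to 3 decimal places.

308.616

R̄ = (207 + 99 + 99 + 118 + 201 + 124 + 207 + 189 + 142) / 9 = 1386.0000 / 9 = 154.0000
UCL_R = D₄·R̄ = 2.004 × 154.0000 = 308.6160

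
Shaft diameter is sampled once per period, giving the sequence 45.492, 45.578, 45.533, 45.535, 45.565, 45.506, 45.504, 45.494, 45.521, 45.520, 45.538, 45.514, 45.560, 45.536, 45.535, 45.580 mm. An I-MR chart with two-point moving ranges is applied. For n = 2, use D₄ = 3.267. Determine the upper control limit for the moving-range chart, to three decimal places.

0.091

Moving ranges: 0.086, 0.045, 0.002, 0.030, 0.059, 0.002, 0.010, 0.027, 0.001, 0.018, 0.024, 0.046, 0.024, 0.001, 0.045; M̄R̄ = 0.4200 / 15 = 0.0280
UCL_MR = D₄·M̄R̄ = 3.267 × 0.0280 = 0.0915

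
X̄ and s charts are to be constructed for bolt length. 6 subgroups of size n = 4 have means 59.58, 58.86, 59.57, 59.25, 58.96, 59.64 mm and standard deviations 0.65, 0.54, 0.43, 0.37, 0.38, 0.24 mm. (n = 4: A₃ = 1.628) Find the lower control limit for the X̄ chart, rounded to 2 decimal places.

X̄̄ = (59.58 + 58.86 + 59.57 + 59.25 + 58.96 + 59.64) / 6 = 59.3100
s̄ = (0.65 + 0.54 + 0.43 + 0.37 + 0.38 + 0.24) / 6 = 0.4350
LCL = X̄̄ − A₃·s̄ = 59.3100 − 1.628 × 0.4350 = 58.6018

58.60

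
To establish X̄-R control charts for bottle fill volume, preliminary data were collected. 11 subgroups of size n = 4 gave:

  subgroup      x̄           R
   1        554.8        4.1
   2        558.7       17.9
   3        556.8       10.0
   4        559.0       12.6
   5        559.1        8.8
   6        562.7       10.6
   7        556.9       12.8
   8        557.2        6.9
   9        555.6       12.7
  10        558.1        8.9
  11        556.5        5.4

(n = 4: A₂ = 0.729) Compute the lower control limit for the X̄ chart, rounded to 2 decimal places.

X̄̄ = (554.8 + 558.7 + 556.8 + 559.0 + 559.1 + 562.7 + 556.9 + 557.2 + 555.6 + 558.1 + 556.5) / 11 = 6135.4000 / 11 = 557.7636
R̄ = (4.1 + 17.9 + 10.0 + 12.6 + 8.8 + 10.6 + 12.8 + 6.9 + 12.7 + 8.9 + 5.4) / 11 = 110.7000 / 11 = 10.0636
LCL = X̄̄ − A₂·R̄ = 557.7636 − 0.729 × 10.0636 = 550.4272

550.43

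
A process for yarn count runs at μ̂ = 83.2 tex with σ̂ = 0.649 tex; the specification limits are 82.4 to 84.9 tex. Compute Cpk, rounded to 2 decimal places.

Cpu = (USL − μ̂) / (3σ̂) = (84.9 − 83.2) / (3 × 0.649) = 0.8731; Cpl = (μ̂ − LSL) / (3σ̂) = (83.2 − 82.4) / (3 × 0.649) = 0.4109; Cpk = min(Cpu, Cpl) = 0.4109

0.41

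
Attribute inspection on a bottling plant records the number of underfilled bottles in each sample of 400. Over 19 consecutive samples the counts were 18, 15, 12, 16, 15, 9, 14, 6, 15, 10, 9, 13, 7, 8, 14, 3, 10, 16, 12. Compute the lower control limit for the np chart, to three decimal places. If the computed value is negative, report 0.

1.580

p̄ = Σdᵢ / (k·n) = 222 / (19 × 400) = 0.02921
LCL = np̄ − 3·√(np̄(1−p̄)) = 11.6842 − 3 × 3.3679 = 1.5804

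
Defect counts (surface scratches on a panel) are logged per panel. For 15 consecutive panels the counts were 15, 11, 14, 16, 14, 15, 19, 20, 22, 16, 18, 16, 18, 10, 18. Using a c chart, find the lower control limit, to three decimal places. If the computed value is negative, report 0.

4.083

c̄ = (15 + 11 + 14 + 16 + 14 + 15 + 19 + 20 + 22 + 16 + 18 + 16 + 18 + 10 + 18) / 15 = 242 / 15 = 16.1333
LCL = c̄ − 3√c̄ = 16.1333 − 3 × 4.0166 = 4.0834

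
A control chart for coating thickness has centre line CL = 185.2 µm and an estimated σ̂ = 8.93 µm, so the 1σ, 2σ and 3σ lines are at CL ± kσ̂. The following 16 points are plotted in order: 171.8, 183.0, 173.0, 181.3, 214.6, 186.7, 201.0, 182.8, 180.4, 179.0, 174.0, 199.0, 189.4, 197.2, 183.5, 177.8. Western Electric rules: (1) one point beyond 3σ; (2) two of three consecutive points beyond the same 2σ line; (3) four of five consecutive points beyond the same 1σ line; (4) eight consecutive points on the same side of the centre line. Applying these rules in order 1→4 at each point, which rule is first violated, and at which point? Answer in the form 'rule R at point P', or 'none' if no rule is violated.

rule 1 at point 5

Zone of each point (C = within 1σ̂, B = 1σ̂–2σ̂, A = 2σ̂–3σ̂, * = beyond 3σ̂; sign = side of CL): 1:-B, 2:-C, 3:-B, 4:-C, 5:+*, 6:+C, 7:+B, 8:-C, 9:-C, 10:-C, 11:-B, 12:+B, 13:+C, 14:+B, 15:-C, 16:-C
Rule 1 (one point beyond the 3σ limits) is satisfied at point 5.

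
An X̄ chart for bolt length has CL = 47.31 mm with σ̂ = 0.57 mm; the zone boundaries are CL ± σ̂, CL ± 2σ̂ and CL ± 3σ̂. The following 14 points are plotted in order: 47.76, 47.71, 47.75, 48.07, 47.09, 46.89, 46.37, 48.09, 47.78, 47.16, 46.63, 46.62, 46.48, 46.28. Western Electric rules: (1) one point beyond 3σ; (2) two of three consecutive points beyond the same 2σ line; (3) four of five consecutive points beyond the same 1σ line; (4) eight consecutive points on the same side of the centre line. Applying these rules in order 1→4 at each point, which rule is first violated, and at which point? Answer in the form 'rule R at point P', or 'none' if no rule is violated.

Zone of each point (C = within 1σ̂, B = 1σ̂–2σ̂, A = 2σ̂–3σ̂, * = beyond 3σ̂; sign = side of CL): 1:+C, 2:+C, 3:+C, 4:+B, 5:-C, 6:-C, 7:-B, 8:+B, 9:+C, 10:-C, 11:-B, 12:-B, 13:-B, 14:-B
Rule 3 (four of five consecutive points beyond the same 1σ limit) is satisfied at point 14.

rule 3 at point 14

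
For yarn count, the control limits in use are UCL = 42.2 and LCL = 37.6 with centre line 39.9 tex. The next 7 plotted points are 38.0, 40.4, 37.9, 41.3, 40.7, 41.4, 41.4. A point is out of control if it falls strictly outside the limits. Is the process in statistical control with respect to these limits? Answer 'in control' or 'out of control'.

in control

All 7 points lie within [37.6, 42.2].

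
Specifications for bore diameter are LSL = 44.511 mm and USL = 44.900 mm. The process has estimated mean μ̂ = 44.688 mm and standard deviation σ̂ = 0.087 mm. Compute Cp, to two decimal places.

Cp = (USL − LSL) / (6σ̂) = (44.900 − 44.511) / (6 × 0.087) = 0.3890 / 0.5220 = 0.7452

0.75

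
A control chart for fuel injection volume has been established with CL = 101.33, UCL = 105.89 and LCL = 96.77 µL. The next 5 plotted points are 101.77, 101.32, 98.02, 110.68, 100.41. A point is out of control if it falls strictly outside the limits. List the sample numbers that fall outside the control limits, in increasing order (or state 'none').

Compare each point to [96.77, 105.89]: sample 4 = 110.68 > UCL.

4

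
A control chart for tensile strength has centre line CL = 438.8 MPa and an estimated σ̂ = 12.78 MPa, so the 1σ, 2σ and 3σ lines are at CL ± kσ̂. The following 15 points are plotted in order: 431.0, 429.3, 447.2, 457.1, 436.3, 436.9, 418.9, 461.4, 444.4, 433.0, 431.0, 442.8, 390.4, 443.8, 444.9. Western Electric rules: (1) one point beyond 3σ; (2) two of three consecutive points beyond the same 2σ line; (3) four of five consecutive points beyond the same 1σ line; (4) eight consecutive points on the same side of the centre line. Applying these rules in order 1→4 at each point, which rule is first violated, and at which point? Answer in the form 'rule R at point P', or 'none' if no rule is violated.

rule 1 at point 13

Zone of each point (C = within 1σ̂, B = 1σ̂–2σ̂, A = 2σ̂–3σ̂, * = beyond 3σ̂; sign = side of CL): 1:-C, 2:-C, 3:+C, 4:+B, 5:-C, 6:-C, 7:-B, 8:+B, 9:+C, 10:-C, 11:-C, 12:+C, 13:-*, 14:+C, 15:+C
Rule 1 (one point beyond the 3σ limits) is satisfied at point 13.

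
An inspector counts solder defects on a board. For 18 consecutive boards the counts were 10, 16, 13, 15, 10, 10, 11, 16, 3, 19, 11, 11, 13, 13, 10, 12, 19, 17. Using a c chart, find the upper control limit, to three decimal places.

23.423

c̄ = (10 + 16 + 13 + 15 + 10 + 10 + 11 + 16 + 3 + 19 + 11 + 11 + 13 + 13 + 10 + 12 + 19 + 17) / 18 = 229 / 18 = 12.7222
UCL = c̄ + 3√c̄ = 12.7222 + 3 × √12.7222 = 12.7222 + 3 × 3.5668 = 23.4227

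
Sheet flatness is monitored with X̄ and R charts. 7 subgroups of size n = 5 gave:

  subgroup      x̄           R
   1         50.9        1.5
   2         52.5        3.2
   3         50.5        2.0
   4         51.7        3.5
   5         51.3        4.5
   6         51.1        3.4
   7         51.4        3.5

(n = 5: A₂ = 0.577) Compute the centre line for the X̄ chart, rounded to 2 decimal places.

X̄̄ = (50.9 + 52.5 + 50.5 + 51.7 + 51.3 + 51.1 + 51.4) / 7 = 359.4000 / 7 = 51.3429
CL = X̄̄ = 51.3429

51.34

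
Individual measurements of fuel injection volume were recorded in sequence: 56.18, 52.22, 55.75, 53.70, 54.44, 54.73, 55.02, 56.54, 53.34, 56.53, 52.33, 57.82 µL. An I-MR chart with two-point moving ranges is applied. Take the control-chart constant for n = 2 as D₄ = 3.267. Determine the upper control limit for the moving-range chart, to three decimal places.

8.453

Moving ranges: 3.96, 3.53, 2.05, 0.74, 0.29, 0.29, 1.52, 3.20, 3.19, 4.20, 5.49; M̄R̄ = 28.4600 / 11 = 2.5873
UCL_MR = D₄·M̄R̄ = 3.267 × 2.5873 = 8.4526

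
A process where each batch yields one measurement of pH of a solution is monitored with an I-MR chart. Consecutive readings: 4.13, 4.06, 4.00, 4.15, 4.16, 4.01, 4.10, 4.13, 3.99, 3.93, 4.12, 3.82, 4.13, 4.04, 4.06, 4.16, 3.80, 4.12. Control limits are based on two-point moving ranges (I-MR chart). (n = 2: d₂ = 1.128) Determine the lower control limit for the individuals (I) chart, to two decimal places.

X̄ = (4.13 + 4.06 + 4.00 + 4.15 + 4.16 + 4.01 + 4.10 + 4.13 + 3.99 + 3.93 + 4.12 + 3.82 + 4.13 + 4.04 + 4.06 + 4.16 + 3.80 + 4.12) / 18 = 4.0506
Moving ranges: 0.07, 0.06, 0.15, 0.01, 0.15, 0.09, 0.03, 0.14, 0.06, 0.19, 0.30, 0.31, 0.09, 0.02, 0.10, 0.36, 0.32; M̄R̄ = 2.4500 / 17 = 0.1441
LCL = X̄ − 3·M̄R̄/d₂ = 4.0506 − 3 × 0.1441 / 1.128 = 3.6673

3.67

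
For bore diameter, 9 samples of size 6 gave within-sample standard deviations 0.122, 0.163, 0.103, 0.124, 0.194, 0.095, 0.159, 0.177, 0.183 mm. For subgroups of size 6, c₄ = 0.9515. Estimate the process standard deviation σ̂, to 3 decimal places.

0.154

s̄ = (0.122 + 0.163 + 0.103 + 0.124 + 0.194 + 0.095 + 0.159 + 0.177 + 0.183) / 9 = 0.1467
σ̂ = s̄ / c₄ = 0.1467 / 0.9515 = 0.1541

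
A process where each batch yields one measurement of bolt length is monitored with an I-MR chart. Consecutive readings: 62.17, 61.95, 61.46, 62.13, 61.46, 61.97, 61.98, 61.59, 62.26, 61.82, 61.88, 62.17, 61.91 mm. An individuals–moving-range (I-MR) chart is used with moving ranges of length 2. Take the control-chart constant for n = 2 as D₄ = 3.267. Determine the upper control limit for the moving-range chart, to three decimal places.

1.274

Moving ranges: 0.22, 0.49, 0.67, 0.67, 0.51, 0.01, 0.39, 0.67, 0.44, 0.06, 0.29, 0.26; M̄R̄ = 4.6800 / 12 = 0.3900
UCL_MR = D₄·M̄R̄ = 3.267 × 0.3900 = 1.2741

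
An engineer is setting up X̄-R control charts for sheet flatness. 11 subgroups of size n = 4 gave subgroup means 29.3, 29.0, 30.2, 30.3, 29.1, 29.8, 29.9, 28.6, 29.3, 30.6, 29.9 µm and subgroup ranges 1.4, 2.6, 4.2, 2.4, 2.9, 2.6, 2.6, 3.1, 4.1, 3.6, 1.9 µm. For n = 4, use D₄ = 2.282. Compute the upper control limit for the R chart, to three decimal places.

6.514

R̄ = (1.4 + 2.6 + 4.2 + 2.4 + 2.9 + 2.6 + 2.6 + 3.1 + 4.1 + 3.6 + 1.9) / 11 = 31.4000 / 11 = 2.8545
UCL_R = D₄·R̄ = 2.282 × 2.8545 = 6.5141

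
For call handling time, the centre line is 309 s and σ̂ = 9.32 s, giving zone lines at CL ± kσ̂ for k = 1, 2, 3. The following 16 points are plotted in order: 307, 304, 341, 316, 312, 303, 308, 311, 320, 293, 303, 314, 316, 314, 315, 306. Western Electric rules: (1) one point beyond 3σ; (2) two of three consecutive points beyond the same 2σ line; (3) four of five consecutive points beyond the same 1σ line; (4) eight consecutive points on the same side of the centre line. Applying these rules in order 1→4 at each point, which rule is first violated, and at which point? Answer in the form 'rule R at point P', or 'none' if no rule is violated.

rule 1 at point 3

Zone of each point (C = within 1σ̂, B = 1σ̂–2σ̂, A = 2σ̂–3σ̂, * = beyond 3σ̂; sign = side of CL): 1:-C, 2:-C, 3:+*, 4:+C, 5:+C, 6:-C, 7:-C, 8:+C, 9:+B, 10:-B, 11:-C, 12:+C, 13:+C, 14:+C, 15:+C, 16:-C
Rule 1 (one point beyond the 3σ limits) is satisfied at point 3.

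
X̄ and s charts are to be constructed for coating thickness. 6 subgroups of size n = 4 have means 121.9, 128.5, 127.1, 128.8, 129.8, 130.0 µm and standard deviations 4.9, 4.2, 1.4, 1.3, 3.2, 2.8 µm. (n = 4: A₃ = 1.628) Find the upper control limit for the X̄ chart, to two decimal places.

132.51

X̄̄ = (121.9 + 128.5 + 127.1 + 128.8 + 129.8 + 130.0) / 6 = 127.6833
s̄ = (4.9 + 4.2 + 1.4 + 1.3 + 3.2 + 2.8) / 6 = 2.9667
UCL = X̄̄ + A₃·s̄ = 127.6833 + 1.628 × 2.9667 = 132.5131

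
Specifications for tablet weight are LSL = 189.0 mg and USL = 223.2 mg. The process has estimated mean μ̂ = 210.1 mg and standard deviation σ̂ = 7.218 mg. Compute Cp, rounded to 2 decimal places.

Cp = (USL − LSL) / (6σ̂) = (223.2 − 189.0) / (6 × 7.218) = 34.2000 / 43.3080 = 0.7897

0.79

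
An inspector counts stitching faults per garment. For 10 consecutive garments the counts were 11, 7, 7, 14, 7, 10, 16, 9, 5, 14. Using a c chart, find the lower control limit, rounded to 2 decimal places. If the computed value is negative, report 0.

c̄ = (11 + 7 + 7 + 14 + 7 + 10 + 16 + 9 + 5 + 14) / 10 = 100 / 10 = 10.0000
LCL = c̄ − 3√c̄ = 10.0000 − 3 × 3.1623 = 0.5132

0.51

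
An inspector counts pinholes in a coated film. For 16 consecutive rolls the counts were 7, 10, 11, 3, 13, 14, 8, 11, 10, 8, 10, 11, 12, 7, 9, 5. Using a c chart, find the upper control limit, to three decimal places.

c̄ = (7 + 10 + 11 + 3 + 13 + 14 + 8 + 11 + 10 + 8 + 10 + 11 + 12 + 7 + 9 + 5) / 16 = 149 / 16 = 9.3125
UCL = c̄ + 3√c̄ = 9.3125 + 3 × √9.3125 = 9.3125 + 3 × 3.0516 = 18.4674

18.467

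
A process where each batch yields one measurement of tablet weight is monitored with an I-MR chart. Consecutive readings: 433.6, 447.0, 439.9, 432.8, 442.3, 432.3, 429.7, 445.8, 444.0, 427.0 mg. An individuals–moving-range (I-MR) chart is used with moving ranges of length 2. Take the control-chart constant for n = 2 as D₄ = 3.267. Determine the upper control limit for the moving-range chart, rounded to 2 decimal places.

30.71

Moving ranges: 13.4, 7.1, 7.1, 9.5, 10.0, 2.6, 16.1, 1.8, 17.0; M̄R̄ = 84.6000 / 9 = 9.4000
UCL_MR = D₄·M̄R̄ = 3.267 × 9.4000 = 30.7098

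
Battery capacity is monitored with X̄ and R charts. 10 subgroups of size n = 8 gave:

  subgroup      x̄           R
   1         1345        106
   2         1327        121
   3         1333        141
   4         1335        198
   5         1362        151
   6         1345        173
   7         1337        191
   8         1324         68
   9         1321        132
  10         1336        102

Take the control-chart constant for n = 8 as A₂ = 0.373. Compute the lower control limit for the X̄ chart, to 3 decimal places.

X̄̄ = (1345 + 1327 + 1333 + 1335 + 1362 + 1345 + 1337 + 1324 + 1321 + 1336) / 10 = 13365.0000 / 10 = 1336.5000
R̄ = (106 + 121 + 141 + 198 + 151 + 173 + 191 + 68 + 132 + 102) / 10 = 1383.0000 / 10 = 138.3000
LCL = X̄̄ − A₂·R̄ = 1336.5000 − 0.373 × 138.3000 = 1284.9141

1284.914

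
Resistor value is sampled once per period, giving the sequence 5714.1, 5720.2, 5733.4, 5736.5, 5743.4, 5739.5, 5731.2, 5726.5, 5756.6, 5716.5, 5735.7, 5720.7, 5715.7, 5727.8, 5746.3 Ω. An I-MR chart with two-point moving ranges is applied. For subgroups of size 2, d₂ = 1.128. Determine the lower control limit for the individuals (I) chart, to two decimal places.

X̄ = (5714.1 + 5720.2 + 5733.4 + 5736.5 + 5743.4 + 5739.5 + 5731.2 + 5726.5 + 5756.6 + 5716.5 + 5735.7 + 5720.7 + 5715.7 + 5727.8 + 5746.3) / 15 = 5730.9400
Moving ranges: 6.1, 13.2, 3.1, 6.9, 3.9, 8.3, 4.7, 30.1, 40.1, 19.2, 15.0, 5.0, 12.1, 18.5; M̄R̄ = 186.2000 / 14 = 13.3000
LCL = X̄ − 3·M̄R̄/d₂ = 5730.9400 − 3 × 13.3000 / 1.128 = 5695.5677

5695.57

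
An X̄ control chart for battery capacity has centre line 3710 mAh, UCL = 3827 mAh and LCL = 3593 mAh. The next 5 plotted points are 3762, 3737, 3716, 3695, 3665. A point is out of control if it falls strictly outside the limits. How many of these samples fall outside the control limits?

All 5 points lie within [3593, 3827].

0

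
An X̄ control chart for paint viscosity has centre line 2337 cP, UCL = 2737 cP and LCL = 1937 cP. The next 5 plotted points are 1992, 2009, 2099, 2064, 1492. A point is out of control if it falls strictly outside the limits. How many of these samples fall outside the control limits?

Compare each point to [1937, 2737]: sample 5 = 1492 < LCL.

1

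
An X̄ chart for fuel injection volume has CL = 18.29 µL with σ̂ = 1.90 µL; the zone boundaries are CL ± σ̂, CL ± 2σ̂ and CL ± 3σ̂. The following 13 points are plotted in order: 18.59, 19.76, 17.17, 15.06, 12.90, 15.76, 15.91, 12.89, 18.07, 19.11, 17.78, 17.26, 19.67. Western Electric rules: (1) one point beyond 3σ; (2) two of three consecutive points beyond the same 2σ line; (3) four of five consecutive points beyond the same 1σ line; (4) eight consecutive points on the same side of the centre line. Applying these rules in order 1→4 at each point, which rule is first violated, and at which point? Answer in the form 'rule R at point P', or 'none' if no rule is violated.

Zone of each point (C = within 1σ̂, B = 1σ̂–2σ̂, A = 2σ̂–3σ̂, * = beyond 3σ̂; sign = side of CL): 1:+C, 2:+C, 3:-C, 4:-B, 5:-A, 6:-B, 7:-B, 8:-A, 9:-C, 10:+C, 11:-C, 12:-C, 13:+C
Rule 3 (four of five consecutive points beyond the same 1σ limit) is satisfied at point 7.

rule 3 at point 7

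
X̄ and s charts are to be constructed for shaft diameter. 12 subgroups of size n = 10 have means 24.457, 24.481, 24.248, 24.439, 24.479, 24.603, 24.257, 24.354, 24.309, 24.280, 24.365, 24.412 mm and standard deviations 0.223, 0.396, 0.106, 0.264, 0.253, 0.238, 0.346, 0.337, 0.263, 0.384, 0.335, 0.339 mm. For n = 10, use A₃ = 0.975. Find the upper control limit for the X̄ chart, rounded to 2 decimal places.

24.67

X̄̄ = (24.457 + 24.481 + 24.248 + 24.439 + 24.479 + 24.603 + 24.257 + 24.354 + 24.309 + 24.280 + 24.365 + 24.412) / 12 = 24.3903
s̄ = (0.223 + 0.396 + 0.106 + 0.264 + 0.253 + 0.238 + 0.346 + 0.337 + 0.263 + 0.384 + 0.335 + 0.339) / 12 = 0.2903
UCL = X̄̄ + A₃·s̄ = 24.3903 + 0.975 × 0.2903 = 24.6734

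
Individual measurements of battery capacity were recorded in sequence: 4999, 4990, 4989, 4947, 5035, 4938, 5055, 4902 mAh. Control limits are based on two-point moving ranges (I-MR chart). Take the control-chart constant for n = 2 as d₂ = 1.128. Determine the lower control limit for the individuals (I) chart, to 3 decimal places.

4789.246

X̄ = (4999 + 4990 + 4989 + 4947 + 5035 + 4938 + 5055 + 4902) / 8 = 4981.8750
Moving ranges: 9, 1, 42, 88, 97, 117, 153; M̄R̄ = 507.0000 / 7 = 72.4286
LCL = X̄ − 3·M̄R̄/d₂ = 4981.8750 − 3 × 72.4286 / 1.128 = 4789.2458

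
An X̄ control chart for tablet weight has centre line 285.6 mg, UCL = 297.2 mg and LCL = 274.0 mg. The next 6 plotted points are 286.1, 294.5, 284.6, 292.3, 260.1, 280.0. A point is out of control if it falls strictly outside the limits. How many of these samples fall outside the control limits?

Compare each point to [274.0, 297.2]: sample 5 = 260.1 < LCL.

1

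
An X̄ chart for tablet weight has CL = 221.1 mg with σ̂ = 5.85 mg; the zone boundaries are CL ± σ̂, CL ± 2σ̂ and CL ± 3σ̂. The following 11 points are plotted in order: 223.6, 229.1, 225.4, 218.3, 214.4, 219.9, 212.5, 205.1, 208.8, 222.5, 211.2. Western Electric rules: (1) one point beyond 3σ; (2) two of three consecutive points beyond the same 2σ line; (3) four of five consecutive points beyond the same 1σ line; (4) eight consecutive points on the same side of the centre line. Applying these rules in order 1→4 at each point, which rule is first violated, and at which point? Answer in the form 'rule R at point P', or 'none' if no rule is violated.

rule 2 at point 9

Zone of each point (C = within 1σ̂, B = 1σ̂–2σ̂, A = 2σ̂–3σ̂, * = beyond 3σ̂; sign = side of CL): 1:+C, 2:+B, 3:+C, 4:-C, 5:-B, 6:-C, 7:-B, 8:-A, 9:-A, 10:+C, 11:-B
Rule 2 (two of three consecutive points beyond the same 2σ limit) is satisfied at point 9.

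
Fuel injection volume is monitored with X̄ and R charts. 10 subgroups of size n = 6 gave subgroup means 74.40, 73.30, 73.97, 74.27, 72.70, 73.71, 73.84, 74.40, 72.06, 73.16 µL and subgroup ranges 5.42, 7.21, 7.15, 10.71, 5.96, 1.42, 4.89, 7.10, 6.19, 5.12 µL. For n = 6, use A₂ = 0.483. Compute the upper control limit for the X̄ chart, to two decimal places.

76.54

X̄̄ = (74.40 + 73.30 + 73.97 + 74.27 + 72.70 + 73.71 + 73.84 + 74.40 + 72.06 + 73.16) / 10 = 735.8100 / 10 = 73.5810
R̄ = (5.42 + 7.21 + 7.15 + 10.71 + 5.96 + 1.42 + 4.89 + 7.10 + 6.19 + 5.12) / 10 = 61.1700 / 10 = 6.1170
UCL = X̄̄ + A₂·R̄ = 73.5810 + 0.483 × 6.1170 = 76.5355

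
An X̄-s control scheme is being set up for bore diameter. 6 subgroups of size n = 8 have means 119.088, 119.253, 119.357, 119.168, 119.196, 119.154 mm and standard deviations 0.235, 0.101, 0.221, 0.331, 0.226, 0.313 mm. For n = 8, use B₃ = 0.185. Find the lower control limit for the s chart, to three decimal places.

0.044

s̄ = (0.235 + 0.101 + 0.221 + 0.331 + 0.226 + 0.313) / 6 = 0.2378
LCL_s = B₃·s̄ = 0.185 × 0.2378 = 0.0440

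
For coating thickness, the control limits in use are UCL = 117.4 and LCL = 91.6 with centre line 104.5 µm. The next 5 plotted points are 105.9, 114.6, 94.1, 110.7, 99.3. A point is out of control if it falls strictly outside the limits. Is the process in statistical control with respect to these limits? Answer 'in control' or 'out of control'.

All 5 points lie within [91.6, 117.4].

in control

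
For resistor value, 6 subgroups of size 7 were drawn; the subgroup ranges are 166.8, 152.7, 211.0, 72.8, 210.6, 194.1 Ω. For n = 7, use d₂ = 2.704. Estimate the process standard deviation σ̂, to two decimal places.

62.13

R̄ = (166.8 + 152.7 + 211.0 + 72.8 + 210.6 + 194.1) / 6 = 168.0000
σ̂ = R̄ / d₂ = 168.0000 / 2.704 = 62.1302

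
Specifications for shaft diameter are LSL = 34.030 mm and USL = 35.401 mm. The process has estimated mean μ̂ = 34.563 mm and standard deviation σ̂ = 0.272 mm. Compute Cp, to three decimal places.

0.840

Cp = (USL − LSL) / (6σ̂) = (35.401 − 34.030) / (6 × 0.272) = 1.3710 / 1.6320 = 0.8401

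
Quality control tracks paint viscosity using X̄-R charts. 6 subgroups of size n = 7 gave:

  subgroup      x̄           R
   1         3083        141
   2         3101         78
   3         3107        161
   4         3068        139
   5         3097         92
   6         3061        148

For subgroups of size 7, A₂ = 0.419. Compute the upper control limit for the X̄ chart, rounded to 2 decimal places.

X̄̄ = (3083 + 3101 + 3107 + 3068 + 3097 + 3061) / 6 = 18517.0000 / 6 = 3086.1667
R̄ = (141 + 78 + 161 + 139 + 92 + 148) / 6 = 759.0000 / 6 = 126.5000
UCL = X̄̄ + A₂·R̄ = 3086.1667 + 0.419 × 126.5000 = 3139.1702

3139.17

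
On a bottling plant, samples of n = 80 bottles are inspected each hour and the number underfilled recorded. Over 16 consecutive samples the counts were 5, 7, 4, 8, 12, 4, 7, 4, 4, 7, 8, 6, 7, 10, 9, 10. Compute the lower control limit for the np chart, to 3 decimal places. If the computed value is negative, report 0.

p̄ = Σdᵢ / (k·n) = 112 / (16 × 80) = 0.08750
LCL = np̄ − 3·√(np̄(1−p̄)) = 7.0000 − 3 × 2.5274 = -0.5821 → 0 (negative, so LCL = 0)

0.000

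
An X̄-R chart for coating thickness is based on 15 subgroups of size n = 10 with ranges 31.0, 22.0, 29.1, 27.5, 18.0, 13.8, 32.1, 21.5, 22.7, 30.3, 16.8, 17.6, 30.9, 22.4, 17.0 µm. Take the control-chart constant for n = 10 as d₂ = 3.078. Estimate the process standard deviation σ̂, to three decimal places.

7.639

R̄ = (31.0 + 22.0 + 29.1 + 27.5 + 18.0 + 13.8 + 32.1 + 21.5 + 22.7 + 30.3 + 16.8 + 17.6 + 30.9 + 22.4 + 17.0) / 15 = 23.5133
σ̂ = R̄ / d₂ = 23.5133 / 3.078 = 7.6392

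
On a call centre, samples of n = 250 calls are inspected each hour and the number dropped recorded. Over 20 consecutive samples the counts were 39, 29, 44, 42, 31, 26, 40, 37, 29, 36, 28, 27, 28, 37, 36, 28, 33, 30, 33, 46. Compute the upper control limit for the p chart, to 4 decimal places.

0.2008

p̄ = Σdᵢ / (k·n) = 679 / (20 × 250) = 0.13580
UCL = p̄ + 3·√(p̄(1−p̄)/n) = 0.13580 + 3 × √(0.13580×0.86420/250) = 0.13580 + 3 × 0.02167 = 0.20080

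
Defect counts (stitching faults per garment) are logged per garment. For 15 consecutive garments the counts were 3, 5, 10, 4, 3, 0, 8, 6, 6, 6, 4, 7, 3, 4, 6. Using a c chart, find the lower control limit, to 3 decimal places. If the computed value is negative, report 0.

c̄ = (3 + 5 + 10 + 4 + 3 + 0 + 8 + 6 + 6 + 6 + 4 + 7 + 3 + 4 + 6) / 15 = 75 / 15 = 5.0000
LCL = c̄ − 3√c̄ = 5.0000 − 3 × 2.2361 = -1.7082 → 0 (cannot be negative)

0.000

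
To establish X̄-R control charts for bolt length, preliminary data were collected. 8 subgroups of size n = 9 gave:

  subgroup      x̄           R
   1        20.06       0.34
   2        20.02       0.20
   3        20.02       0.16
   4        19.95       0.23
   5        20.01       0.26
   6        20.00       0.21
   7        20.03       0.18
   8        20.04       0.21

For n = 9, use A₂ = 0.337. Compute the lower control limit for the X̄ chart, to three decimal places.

X̄̄ = (20.06 + 20.02 + 20.02 + 19.95 + 20.01 + 20.00 + 20.03 + 20.04) / 8 = 160.1300 / 8 = 20.0162
R̄ = (0.34 + 0.20 + 0.16 + 0.23 + 0.26 + 0.21 + 0.18 + 0.21) / 8 = 1.7900 / 8 = 0.2238
LCL = X̄̄ − A₂·R̄ = 20.0162 − 0.337 × 0.2238 = 19.9408

19.941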